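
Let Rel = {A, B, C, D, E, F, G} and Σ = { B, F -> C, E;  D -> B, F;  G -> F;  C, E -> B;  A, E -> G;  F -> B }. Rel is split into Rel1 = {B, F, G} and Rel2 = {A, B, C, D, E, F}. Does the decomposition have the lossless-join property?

Common attributes: Rel1 ∩ Rel2 = {B, F}.
Closure of {B, F}: B, F → C, E applies, adding C, E. So (B, F)⁺ = {B, C, E, F}.
The closure contains neither all of Rel1 = {B, F, G} nor all of Rel2 = {A, B, C, D, E, F}, so the common attributes are not a superkey of either fragment. The join is lossy.

No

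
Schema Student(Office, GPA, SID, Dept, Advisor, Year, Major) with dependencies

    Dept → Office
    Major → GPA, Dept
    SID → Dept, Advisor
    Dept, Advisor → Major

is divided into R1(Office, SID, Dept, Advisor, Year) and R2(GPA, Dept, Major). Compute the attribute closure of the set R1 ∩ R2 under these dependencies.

Office, Dept

R1 ∩ R2 = {Dept}.
Dept → Office applies, adding Office
Closure: {Office, Dept}.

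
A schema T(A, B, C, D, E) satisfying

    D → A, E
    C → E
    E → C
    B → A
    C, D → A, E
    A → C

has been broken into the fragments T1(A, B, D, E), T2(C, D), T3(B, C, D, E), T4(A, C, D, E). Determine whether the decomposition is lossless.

Yes

Chase test. Columns are A, B, C, D, E; row i has aⱼ where attribute j ∈ Ti, else bᵢⱼ.
Initial tableau (one row per fragment):
  row 1: a1 a2 b13 a4 a5
  row 2: b21 b22 a3 a4 b25
  row 3: b31 a2 a3 a4 a5
  row 4: a1 b42 a3 a4 a5
Rows 1 and 2 agree on D; apply D→A, E and equate their A, E entries.
Rows 1 and 3 agree on D; apply D→A, E and equate their A, E entries.
Rows 1 and 2 agree on E; apply E→C and equate their C entries.
Row 1 is now all distinguished symbols — the join is lossless.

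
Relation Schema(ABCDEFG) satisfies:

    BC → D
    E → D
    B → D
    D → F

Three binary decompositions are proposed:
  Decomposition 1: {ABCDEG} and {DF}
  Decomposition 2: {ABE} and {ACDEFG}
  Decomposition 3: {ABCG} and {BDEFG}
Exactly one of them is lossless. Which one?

Decomposition 1: common = {D}, closure = {DF} → lossless.
Decomposition 2: common = {AE}, closure = {ADEF} → lossy.
Decomposition 3: common = {BG}, closure = {BDFG} → lossy.

Decomposition 1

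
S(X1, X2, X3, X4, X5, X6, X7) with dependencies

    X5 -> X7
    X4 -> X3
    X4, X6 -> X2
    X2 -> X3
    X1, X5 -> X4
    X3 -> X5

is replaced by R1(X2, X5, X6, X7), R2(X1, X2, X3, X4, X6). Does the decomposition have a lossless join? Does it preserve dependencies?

Lossless test: (X2, X6)⁺ = {X2, X3, X5, X6, X7}, which contains all of one fragment — lossless.
Dependency preservation: the restricted closure of {X1, X5} across the fragments never reaches {X4}, so X1, X5 → X4 cannot be enforced without a join — not preserved.

lossless but not dependency-preserving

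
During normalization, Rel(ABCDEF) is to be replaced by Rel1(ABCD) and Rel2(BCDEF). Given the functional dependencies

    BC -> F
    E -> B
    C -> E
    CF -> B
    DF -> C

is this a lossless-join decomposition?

Common attributes: Rel1 ∩ Rel2 = {BCD}.
Closure of {BCD}: BC → F applies, adding F; C → E applies, adding E. So (BCD)⁺ = {BCDEF}.
This closure contains every attribute of Rel2, so Rel1 ∩ Rel2 → Rel2. The join is lossless.

Yes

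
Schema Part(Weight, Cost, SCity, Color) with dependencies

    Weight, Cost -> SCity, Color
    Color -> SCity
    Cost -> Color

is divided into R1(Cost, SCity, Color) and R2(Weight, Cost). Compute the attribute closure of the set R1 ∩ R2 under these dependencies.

Cost, SCity, Color

R1 ∩ R2 = {Cost}.
Cost → Color applies, adding Color
Color → SCity applies, adding SCity
Closure: {Cost, SCity, Color}.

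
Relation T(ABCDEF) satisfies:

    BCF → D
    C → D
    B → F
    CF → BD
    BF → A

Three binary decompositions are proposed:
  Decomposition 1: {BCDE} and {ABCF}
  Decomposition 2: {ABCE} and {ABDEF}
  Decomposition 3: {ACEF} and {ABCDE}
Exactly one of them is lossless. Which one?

Decomposition 1: common = {BC}, closure = {ABCDF} → lossless.
Decomposition 2: common = {ABE}, closure = {ABEF} → lossy.
Decomposition 3: common = {ACE}, closure = {ACDE} → lossy.

Decomposition 1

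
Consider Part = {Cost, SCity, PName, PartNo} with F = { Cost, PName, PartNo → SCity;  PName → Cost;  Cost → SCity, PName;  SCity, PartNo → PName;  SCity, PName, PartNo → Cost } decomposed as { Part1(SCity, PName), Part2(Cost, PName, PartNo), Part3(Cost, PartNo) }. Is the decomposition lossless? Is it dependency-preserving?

lossless but not dependency-preserving

Lossless test (chase): Rows 1 and 2 agree on PName; apply PName→Cost and equate their Cost entries. Rows 1 and 2 agree on Cost; apply Cost→SCity, PName and equate their SCity, PName entries. Rows 1 and 3 agree on Cost; apply Cost→SCity, PName and equate their SCity, PName entries. Row 2 is now all distinguished symbols — the join is lossless.
Dependency preservation: the restricted closure of {SCity, PartNo} across the fragments never reaches {PName}, so SCity, PartNo → PName cannot be enforced without a join — not preserved.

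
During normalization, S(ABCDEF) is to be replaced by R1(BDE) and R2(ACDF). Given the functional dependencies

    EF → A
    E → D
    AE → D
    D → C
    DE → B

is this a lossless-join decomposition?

No

Common attributes: R1 ∩ R2 = {D}.
Closure of {D}: D → C applies, adding C. So (D)⁺ = {CD}.
The closure contains neither all of R1 = {BDE} nor all of R2 = {ACDF}, so the common attributes are not a superkey of either fragment. The join is lossy.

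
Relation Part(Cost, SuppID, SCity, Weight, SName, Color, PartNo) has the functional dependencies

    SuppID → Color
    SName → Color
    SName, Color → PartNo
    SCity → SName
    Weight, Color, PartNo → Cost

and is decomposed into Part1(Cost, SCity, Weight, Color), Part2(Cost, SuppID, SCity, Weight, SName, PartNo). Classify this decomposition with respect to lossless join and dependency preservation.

lossless but not dependency-preserving

Lossless test: (Cost, SCity, Weight)⁺ = {Cost, SCity, Weight, SName, Color, PartNo}, which contains all of one fragment — lossless.
Dependency preservation: the restricted closure of {SuppID} across the fragments never reaches {Color}, so SuppID → Color cannot be enforced without a join — not preserved.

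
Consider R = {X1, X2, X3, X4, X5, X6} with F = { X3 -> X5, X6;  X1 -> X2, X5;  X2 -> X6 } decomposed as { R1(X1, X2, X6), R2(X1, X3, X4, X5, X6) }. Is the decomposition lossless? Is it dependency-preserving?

Lossless test: (X1, X6)⁺ = {X1, X2, X5, X6}, which contains all of one fragment — lossless.
Dependency preservation: X1 → X2, X5 is not contained in any single fragment, but the restricted closure of its left-hand side across the fragments still reaches the right-hand side; the remaining FDs each lie inside some fragment. All dependencies are preserved.

lossless and dependency-preserving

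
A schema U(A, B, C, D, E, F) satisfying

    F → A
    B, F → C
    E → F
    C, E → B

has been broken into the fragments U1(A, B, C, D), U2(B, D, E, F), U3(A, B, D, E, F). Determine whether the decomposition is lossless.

No

Chase test. Columns are A, B, C, D, E, F; row i has aⱼ where attribute j ∈ Ui, else bᵢⱼ.
Initial tableau (one row per fragment):
  row 1: a1 a2 a3 a4 b15 b16
  row 2: b21 a2 b23 a4 a5 a6
  row 3: a1 a2 b33 a4 a5 a6
Rows 2 and 3 agree on F; apply F→A and equate their A entries.
Rows 2 and 3 agree on B, F; apply B, F→C and equate their C entries.
No row becomes fully distinguished — the join is lossy.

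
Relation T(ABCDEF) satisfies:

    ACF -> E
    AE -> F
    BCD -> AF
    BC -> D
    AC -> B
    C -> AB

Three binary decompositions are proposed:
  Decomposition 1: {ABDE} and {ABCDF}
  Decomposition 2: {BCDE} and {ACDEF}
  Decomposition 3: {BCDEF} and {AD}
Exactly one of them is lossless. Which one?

Decomposition 1: common = {ABD}, closure = {ABD} → lossy.
Decomposition 2: common = {CDE}, closure = {ABCDEF} → lossless.
Decomposition 3: common = {D}, closure = {D} → lossy.

Decomposition 2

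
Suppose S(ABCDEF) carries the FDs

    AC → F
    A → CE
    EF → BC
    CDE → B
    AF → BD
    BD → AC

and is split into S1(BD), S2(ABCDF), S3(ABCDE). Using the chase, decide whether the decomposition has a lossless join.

Chase test. Columns are ABCDEF; row i has aⱼ where attribute j ∈ Si, else bᵢⱼ.
Initial tableau (one row per fragment):
  row 1: b11 a2 b13 a4 b15 b16
  row 2: a1 a2 a3 a4 b25 a6
  row 3: a1 a2 a3 a4 a5 b36
Rows 2 and 3 agree on AC; apply AC→F and equate their F entries.
Rows 2 and 3 agree on A; apply A→CE and equate their CE entries.
Rows 1 and 2 agree on BD; apply BD→AC and equate their AC entries.
Rows 1 and 2 agree on AC; apply AC→F and equate their F entries.
Rows 1 and 2 agree on A; apply A→CE and equate their CE entries.
Row 1 is now all distinguished symbols — the join is lossless.

Yes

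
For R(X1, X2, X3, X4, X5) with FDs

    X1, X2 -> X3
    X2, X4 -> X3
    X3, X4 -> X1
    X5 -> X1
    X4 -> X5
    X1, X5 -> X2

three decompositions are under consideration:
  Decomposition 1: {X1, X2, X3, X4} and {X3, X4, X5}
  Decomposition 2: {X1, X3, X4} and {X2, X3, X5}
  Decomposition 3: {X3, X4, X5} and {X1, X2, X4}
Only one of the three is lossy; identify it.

Decomposition 2

Decomposition 1: common = {X3, X4}, closure = {X1, X2, X3, X4, X5} → lossless.
Decomposition 2: common = {X3}, closure = {X3} → lossy.
Decomposition 3: common = {X4}, closure = {X1, X2, X3, X4, X5} → lossless.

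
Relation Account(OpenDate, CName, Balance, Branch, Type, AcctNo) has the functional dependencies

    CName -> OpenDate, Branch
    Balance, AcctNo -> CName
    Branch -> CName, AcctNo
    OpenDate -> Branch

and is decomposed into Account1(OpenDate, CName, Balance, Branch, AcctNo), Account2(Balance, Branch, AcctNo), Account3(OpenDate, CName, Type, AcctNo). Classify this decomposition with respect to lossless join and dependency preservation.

lossy but dependency-preserving

Lossless test (chase): Rows 1 and 3 agree on CName; apply CName→OpenDate, Branch and equate their OpenDate, Branch entries. Rows 1 and 2 agree on Balance, AcctNo; apply Balance, AcctNo→CName and equate their CName entries. Rows 1 and 2 agree on CName; apply CName→OpenDate, Branch and equate their OpenDate, Branch entries. No row becomes fully distinguished — the join is lossy.
Dependency preservation: every FD's attributes lie within a single fragment, so each can be enforced locally — preserved.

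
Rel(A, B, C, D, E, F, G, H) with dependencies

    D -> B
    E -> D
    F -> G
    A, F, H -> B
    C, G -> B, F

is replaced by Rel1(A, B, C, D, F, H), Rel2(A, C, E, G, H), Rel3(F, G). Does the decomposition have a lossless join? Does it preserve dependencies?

Lossless test (chase): Rows 1 and 3 agree on F; apply F→G and equate their G entries. Rows 1 and 2 agree on C, G; apply C, G→B, F and equate their B, F entries. No row becomes fully distinguished — the join is lossy.
Dependency preservation: the restricted closure of {E} across the fragments never reaches {D}, so E → D cannot be enforced without a join — not preserved.

lossy and not dependency-preserving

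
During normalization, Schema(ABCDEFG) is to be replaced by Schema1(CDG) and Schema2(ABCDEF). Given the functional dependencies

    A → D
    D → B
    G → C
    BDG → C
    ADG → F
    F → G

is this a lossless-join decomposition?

No

Common attributes: Schema1 ∩ Schema2 = {CD}.
Closure of {CD}: D → B applies, adding B. So (CD)⁺ = {BCD}.
The closure contains neither all of Schema1 = {CDG} nor all of Schema2 = {ABCDEF}, so the common attributes are not a superkey of either fragment. The join is lossy.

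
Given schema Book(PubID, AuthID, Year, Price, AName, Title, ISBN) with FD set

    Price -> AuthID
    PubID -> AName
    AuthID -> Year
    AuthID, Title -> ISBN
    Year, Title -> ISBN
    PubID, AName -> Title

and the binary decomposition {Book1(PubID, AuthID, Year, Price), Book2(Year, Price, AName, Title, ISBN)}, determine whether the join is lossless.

Common attributes: Book1 ∩ Book2 = {Year, Price}.
Closure of {Year, Price}: Price → AuthID applies, adding AuthID. So (Year, Price)⁺ = {AuthID, Year, Price}.
The closure contains neither all of Book1 = {PubID, AuthID, Year, Price} nor all of Book2 = {Year, Price, AName, Title, ISBN}, so the common attributes are not a superkey of either fragment. The join is lossy.

No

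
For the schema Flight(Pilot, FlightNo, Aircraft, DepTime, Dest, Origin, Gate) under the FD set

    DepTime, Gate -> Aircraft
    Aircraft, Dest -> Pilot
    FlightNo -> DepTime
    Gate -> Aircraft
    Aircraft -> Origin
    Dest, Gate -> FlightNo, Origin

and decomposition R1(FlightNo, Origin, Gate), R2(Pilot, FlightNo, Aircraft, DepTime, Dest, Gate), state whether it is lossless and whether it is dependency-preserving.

lossless but not dependency-preserving

Lossless test: (FlightNo, Gate)⁺ = {FlightNo, Aircraft, DepTime, Origin, Gate}, which contains all of one fragment — lossless.
Dependency preservation: the restricted closure of {Aircraft} across the fragments never reaches {Origin}, so Aircraft → Origin cannot be enforced without a join — not preserved.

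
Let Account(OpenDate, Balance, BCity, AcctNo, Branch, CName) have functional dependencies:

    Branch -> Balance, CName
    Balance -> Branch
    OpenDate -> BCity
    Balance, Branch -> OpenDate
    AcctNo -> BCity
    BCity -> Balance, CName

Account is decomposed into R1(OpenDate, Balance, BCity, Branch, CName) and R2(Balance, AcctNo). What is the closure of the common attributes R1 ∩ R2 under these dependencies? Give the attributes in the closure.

R1 ∩ R2 = {Balance}.
Balance → Branch applies, adding Branch
Balance, Branch → OpenDate applies, adding OpenDate
Branch → Balance, CName applies, adding CName
OpenDate → BCity applies, adding BCity
Closure: {OpenDate, Balance, BCity, Branch, CName}.

OpenDate, Balance, BCity, Branch, CName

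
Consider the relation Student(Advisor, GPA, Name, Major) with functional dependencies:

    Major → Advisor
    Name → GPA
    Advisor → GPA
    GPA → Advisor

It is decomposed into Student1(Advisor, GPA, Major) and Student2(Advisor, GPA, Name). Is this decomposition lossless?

Common attributes: Student1 ∩ Student2 = {Advisor, GPA}.
No dependency enlarges {Advisor, GPA}, so (Advisor, GPA)⁺ = {Advisor, GPA}.
The closure contains neither all of Student1 = {Advisor, GPA, Major} nor all of Student2 = {Advisor, GPA, Name}, so the common attributes are not a superkey of either fragment. The join is lossy.

No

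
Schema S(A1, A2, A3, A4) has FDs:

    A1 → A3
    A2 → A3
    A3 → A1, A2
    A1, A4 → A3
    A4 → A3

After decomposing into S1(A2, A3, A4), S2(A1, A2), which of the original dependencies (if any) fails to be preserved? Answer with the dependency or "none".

none

A1 → A3: restricted closure across fragments reaches A3.
A2 → A3 lies within S1.
A3 → A1, A2: restricted closure across fragments reaches A1, A2.
A1, A4 → A3: restricted closure across fragments reaches A3.
A4 → A3 lies within S1.
Every dependency is enforceable on the fragments, so the decomposition is dependency-preserving.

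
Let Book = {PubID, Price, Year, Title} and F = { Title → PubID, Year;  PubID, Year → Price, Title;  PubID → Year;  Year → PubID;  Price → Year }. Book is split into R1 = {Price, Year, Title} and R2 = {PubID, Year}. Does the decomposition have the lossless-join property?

Yes

Common attributes: R1 ∩ R2 = {Year}.
Closure of {Year}: Year → PubID applies, adding PubID; PubID, Year → Price, Title applies, adding Price, Title. So (Year)⁺ = {PubID, Price, Year, Title}.
This closure contains every attribute of R1, so R1 ∩ R2 → R1. The join is lossless.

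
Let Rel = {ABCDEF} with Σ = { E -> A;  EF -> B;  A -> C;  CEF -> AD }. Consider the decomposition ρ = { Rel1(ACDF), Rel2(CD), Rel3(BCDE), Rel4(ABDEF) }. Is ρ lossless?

Chase test. Columns are ABCDEF; row i has aⱼ where attribute j ∈ Reli, else bᵢⱼ.
Initial tableau (one row per fragment):
  row 1: a1 b12 a3 a4 b15 a6
  row 2: b21 b22 a3 a4 b25 b26
  row 3: b31 a2 a3 a4 a5 b36
  row 4: a1 a2 b43 a4 a5 a6
Rows 3 and 4 agree on E; apply E→A and equate their A entries.
Rows 1 and 4 agree on A; apply A→C and equate their C entries.
Row 4 is now all distinguished symbols — the join is lossless.

Yes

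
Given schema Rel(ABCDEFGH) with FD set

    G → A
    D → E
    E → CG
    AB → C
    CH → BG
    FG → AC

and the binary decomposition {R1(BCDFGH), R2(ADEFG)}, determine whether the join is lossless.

Yes

Common attributes: R1 ∩ R2 = {DFG}.
Closure of {DFG}: G → A applies, adding A; D → E applies, adding E; E → CG applies, adding C. So (DFG)⁺ = {ACDEFG}.
This closure contains every attribute of R2, so R1 ∩ R2 → R2. The join is lossless.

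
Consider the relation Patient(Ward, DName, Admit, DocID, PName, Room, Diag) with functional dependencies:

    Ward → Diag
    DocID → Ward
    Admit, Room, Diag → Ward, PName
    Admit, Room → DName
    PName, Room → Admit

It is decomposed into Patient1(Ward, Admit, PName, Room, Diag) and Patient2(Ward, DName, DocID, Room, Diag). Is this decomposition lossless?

Common attributes: Patient1 ∩ Patient2 = {Ward, Room, Diag}.
No dependency enlarges {Ward, Room, Diag}, so (Ward, Room, Diag)⁺ = {Ward, Room, Diag}.
The closure contains neither all of Patient1 = {Ward, Admit, PName, Room, Diag} nor all of Patient2 = {Ward, DName, DocID, Room, Diag}, so the common attributes are not a superkey of either fragment. The join is lossy.

No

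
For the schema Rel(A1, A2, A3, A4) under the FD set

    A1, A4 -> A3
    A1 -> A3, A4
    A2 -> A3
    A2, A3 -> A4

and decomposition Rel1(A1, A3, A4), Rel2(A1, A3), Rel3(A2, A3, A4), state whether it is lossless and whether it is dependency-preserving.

lossy but dependency-preserving

Lossless test (chase): Rows 1 and 2 agree on A1; apply A1→A3, A4 and equate their A3, A4 entries. No row becomes fully distinguished — the join is lossy.
Dependency preservation: every FD's attributes lie within a single fragment, so each can be enforced locally — preserved.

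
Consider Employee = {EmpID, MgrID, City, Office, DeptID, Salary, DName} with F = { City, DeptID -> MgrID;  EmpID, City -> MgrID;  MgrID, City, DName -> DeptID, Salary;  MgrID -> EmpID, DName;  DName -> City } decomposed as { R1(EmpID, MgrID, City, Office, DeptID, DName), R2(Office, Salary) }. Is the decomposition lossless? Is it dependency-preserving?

lossy and not dependency-preserving

Lossless test: (Office)⁺ = {Office}, which is a superkey of neither fragment — lossy.
Dependency preservation: the restricted closure of {MgrID, City, DName} across the fragments never reaches {DeptID, Salary}, so MgrID, City, DName → DeptID, Salary cannot be enforced without a join — not preserved.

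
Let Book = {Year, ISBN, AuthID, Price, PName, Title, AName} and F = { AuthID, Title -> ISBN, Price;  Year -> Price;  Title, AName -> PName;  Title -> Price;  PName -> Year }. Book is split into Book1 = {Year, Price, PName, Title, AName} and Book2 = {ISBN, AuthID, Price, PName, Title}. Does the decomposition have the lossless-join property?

No

Common attributes: Book1 ∩ Book2 = {Price, PName, Title}.
Closure of {Price, PName, Title}: PName → Year applies, adding Year. So (Price, PName, Title)⁺ = {Year, Price, PName, Title}.
The closure contains neither all of Book1 = {Year, Price, PName, Title, AName} nor all of Book2 = {ISBN, AuthID, Price, PName, Title}, so the common attributes are not a superkey of either fragment. The join is lossy.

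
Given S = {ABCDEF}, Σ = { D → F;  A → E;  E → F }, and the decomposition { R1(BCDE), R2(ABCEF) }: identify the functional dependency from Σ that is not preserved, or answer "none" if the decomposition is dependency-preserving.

Check D → F: no single fragment contains all of {DF}, and the restricted closure of {D} across the fragments never reaches {F}.
A → E is preserved.
E → F is preserved.

D → F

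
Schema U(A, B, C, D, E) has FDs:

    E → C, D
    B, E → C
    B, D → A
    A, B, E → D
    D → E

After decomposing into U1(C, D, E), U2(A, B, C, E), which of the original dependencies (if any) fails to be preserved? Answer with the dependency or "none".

none

E → C, D lies within U1.
B, E → C lies within U2.
B, D → A: restricted closure across fragments reaches A.
A, B, E → D: restricted closure across fragments reaches D.
D → E lies within U1.
Every dependency is enforceable on the fragments, so the decomposition is dependency-preserving.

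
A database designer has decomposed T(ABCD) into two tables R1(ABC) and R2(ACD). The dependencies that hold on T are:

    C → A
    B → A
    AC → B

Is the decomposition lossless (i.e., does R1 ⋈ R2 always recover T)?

Yes

Common attributes: R1 ∩ R2 = {AC}.
Closure of {AC}: AC → B applies, adding B. So (AC)⁺ = {ABC}.
This closure contains every attribute of R1, so R1 ∩ R2 → R1. The join is lossless.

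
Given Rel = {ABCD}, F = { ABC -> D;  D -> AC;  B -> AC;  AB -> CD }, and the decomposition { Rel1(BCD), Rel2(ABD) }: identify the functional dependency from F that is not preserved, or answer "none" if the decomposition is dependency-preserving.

ABC → D: restricted closure across fragments reaches D.
D → AC: restricted closure across fragments reaches AC.
B → AC: restricted closure across fragments reaches AC.
AB → CD: restricted closure across fragments reaches CD.
Every dependency is enforceable on the fragments, so the decomposition is dependency-preserving.

none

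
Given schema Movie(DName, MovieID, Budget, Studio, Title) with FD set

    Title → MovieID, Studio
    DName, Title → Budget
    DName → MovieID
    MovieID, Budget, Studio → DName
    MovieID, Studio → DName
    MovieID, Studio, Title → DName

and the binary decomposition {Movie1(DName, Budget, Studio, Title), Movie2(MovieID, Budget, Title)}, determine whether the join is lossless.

Common attributes: Movie1 ∩ Movie2 = {Budget, Title}.
Closure of {Budget, Title}: Title → MovieID, Studio applies, adding MovieID, Studio; MovieID, Budget, Studio → DName applies, adding DName. So (Budget, Title)⁺ = {DName, MovieID, Budget, Studio, Title}.
This closure contains every attribute of Movie1, so Movie1 ∩ Movie2 → Movie1. The join is lossless.

Yes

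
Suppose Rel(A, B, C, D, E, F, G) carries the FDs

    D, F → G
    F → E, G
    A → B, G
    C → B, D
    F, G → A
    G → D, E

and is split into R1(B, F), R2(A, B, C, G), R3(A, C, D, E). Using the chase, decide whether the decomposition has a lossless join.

Chase test. Columns are A, B, C, D, E, F, G; row i has aⱼ where attribute j ∈ Ri, else bᵢⱼ.
Initial tableau (one row per fragment):
  row 1: b11 a2 b13 b14 b15 a6 b17
  row 2: a1 a2 a3 b24 b25 b26 a7
  row 3: a1 b32 a3 a4 a5 b36 b37
Rows 2 and 3 agree on A; apply A→B, G and equate their B, G entries.
Rows 2 and 3 agree on C; apply C→B, D and equate their B, D entries.
Rows 2 and 3 agree on G; apply G→D, E and equate their D, E entries.
No row becomes fully distinguished — the join is lossy.

No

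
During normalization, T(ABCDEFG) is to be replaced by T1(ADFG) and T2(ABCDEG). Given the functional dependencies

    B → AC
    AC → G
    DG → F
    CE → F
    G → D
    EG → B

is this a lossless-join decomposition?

Yes

Common attributes: T1 ∩ T2 = {ADG}.
Closure of {ADG}: DG → F applies, adding F. So (ADG)⁺ = {ADFG}.
This closure contains every attribute of T1, so T1 ∩ T2 → T1. The join is lossless.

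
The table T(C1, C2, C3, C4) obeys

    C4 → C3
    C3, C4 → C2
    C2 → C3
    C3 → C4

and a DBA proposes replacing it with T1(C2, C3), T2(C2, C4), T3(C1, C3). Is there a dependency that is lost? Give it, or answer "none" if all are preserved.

none

C4 → C3: restricted closure across fragments reaches C3.
C3, C4 → C2: restricted closure across fragments reaches C2.
C2 → C3 lies within T1.
C3 → C4: restricted closure across fragments reaches C4.
Every dependency is enforceable on the fragments, so the decomposition is dependency-preserving.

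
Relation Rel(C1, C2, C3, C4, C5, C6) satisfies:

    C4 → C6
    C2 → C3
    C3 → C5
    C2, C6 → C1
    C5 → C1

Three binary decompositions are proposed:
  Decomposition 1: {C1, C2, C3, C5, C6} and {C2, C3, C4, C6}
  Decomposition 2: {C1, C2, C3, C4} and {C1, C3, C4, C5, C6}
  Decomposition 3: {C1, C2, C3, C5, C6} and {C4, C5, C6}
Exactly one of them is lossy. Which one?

Decomposition 1: common = {C2, C3, C6}, closure = {C1, C2, C3, C5, C6} → lossless.
Decomposition 2: common = {C1, C3, C4}, closure = {C1, C3, C4, C5, C6} → lossless.
Decomposition 3: common = {C5, C6}, closure = {C1, C5, C6} → lossy.

Decomposition 3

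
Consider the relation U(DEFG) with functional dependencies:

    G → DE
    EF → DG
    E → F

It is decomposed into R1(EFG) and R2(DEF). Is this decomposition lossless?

Yes

Common attributes: R1 ∩ R2 = {EF}.
Closure of {EF}: EF → DG applies, adding DG. So (EF)⁺ = {DEFG}.
This closure contains every attribute of R1, so R1 ∩ R2 → R1. The join is lossless.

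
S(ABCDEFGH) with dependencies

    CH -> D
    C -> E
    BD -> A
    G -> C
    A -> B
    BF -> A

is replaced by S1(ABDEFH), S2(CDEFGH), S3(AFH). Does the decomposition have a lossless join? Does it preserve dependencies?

Lossless test (chase): Rows 1 and 3 agree on A; apply A→B and equate their B entries. No row becomes fully distinguished — the join is lossy.
Dependency preservation: every FD's attributes lie within a single fragment, so each can be enforced locally — preserved.

lossy but dependency-preserving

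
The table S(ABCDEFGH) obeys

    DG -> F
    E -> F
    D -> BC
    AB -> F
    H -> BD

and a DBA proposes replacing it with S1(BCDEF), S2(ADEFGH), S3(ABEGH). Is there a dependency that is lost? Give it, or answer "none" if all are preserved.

AB -> F

Check AB → F: no single fragment contains all of {ABF}, and the restricted closure of {AB} across the fragments never reaches {F}.
DG → F is preserved.
E → F is preserved.
D → BC is preserved.
H → BD is preserved.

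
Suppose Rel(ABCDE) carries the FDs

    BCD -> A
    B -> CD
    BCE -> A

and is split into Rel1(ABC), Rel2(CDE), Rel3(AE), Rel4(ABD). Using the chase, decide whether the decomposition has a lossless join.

Chase test. Columns are ABCDE; row i has aⱼ where attribute j ∈ Reli, else bᵢⱼ.
Initial tableau (one row per fragment):
  row 1: a1 a2 a3 b14 b15
  row 2: b21 b22 a3 a4 a5
  row 3: a1 b32 b33 b34 a5
  row 4: a1 a2 b43 a4 b45
Rows 1 and 4 agree on B; apply B→CD and equate their CD entries.
No row becomes fully distinguished — the join is lossy.

No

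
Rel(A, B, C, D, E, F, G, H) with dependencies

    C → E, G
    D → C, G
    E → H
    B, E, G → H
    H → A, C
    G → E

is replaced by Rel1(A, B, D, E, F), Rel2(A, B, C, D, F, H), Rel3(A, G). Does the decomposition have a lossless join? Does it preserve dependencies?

lossy and not dependency-preserving

Lossless test (chase): Rows 1 and 2 agree on D; apply D→C, G and equate their C, G entries. Rows 1 and 2 agree on G; apply G→E and equate their E entries. Rows 1 and 2 agree on E; apply E→H and equate their H entries. No row becomes fully distinguished — the join is lossy.
Dependency preservation: the restricted closure of {C} across the fragments never reaches {E, G}, so C → E, G cannot be enforced without a join — not preserved.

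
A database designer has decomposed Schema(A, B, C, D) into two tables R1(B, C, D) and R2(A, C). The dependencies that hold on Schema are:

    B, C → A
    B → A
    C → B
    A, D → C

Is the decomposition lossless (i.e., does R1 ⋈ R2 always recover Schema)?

Common attributes: R1 ∩ R2 = {C}.
Closure of {C}: C → B applies, adding B; B, C → A applies, adding A. So (C)⁺ = {A, B, C}.
This closure contains every attribute of R2, so R1 ∩ R2 → R2. The join is lossless.

Yes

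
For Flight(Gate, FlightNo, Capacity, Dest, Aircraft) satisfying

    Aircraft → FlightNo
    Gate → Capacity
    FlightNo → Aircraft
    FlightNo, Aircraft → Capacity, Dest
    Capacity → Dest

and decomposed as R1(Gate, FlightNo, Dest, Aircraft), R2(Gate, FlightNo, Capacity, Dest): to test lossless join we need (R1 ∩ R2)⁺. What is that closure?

R1 ∩ R2 = {Gate, FlightNo, Dest}.
Gate → Capacity applies, adding Capacity
FlightNo → Aircraft applies, adding Aircraft
Closure: {Gate, FlightNo, Capacity, Dest, Aircraft}.

Gate, FlightNo, Capacity, Dest, Aircraft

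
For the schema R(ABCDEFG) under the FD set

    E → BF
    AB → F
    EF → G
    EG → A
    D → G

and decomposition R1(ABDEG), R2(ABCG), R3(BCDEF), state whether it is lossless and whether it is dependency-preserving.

Lossless test (chase): Rows 1 and 3 agree on E; apply E→BF and equate their BF entries. Rows 1 and 2 agree on AB; apply AB→F and equate their F entries. Rows 1 and 3 agree on EF; apply EF→G and equate their G entries. Rows 1 and 3 agree on EG; apply EG→A and equate their A entries. Row 3 is now all distinguished symbols — the join is lossless.
Dependency preservation: the restricted closure of {AB} across the fragments never reaches {F}, so AB → F cannot be enforced without a join — not preserved.

lossless but not dependency-preserving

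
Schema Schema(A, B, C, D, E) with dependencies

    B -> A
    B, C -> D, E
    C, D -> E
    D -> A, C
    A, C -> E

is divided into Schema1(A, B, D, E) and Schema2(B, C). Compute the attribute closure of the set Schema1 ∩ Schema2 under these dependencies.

A, B

Schema1 ∩ Schema2 = {B}.
B → A applies, adding A
Closure: {A, B}.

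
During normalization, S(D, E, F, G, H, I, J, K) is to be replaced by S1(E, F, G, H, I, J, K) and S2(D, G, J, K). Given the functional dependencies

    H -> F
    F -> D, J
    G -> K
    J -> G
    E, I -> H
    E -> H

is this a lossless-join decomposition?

No

Common attributes: S1 ∩ S2 = {G, J, K}.
No dependency enlarges {G, J, K}, so (G, J, K)⁺ = {G, J, K}.
The closure contains neither all of S1 = {E, F, G, H, I, J, K} nor all of S2 = {D, G, J, K}, so the common attributes are not a superkey of either fragment. The join is lossy.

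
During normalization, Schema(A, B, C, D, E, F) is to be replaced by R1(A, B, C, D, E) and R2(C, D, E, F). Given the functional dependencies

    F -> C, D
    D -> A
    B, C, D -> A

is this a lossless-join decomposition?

Common attributes: R1 ∩ R2 = {C, D, E}.
Closure of {C, D, E}: D → A applies, adding A. So (C, D, E)⁺ = {A, C, D, E}.
The closure contains neither all of R1 = {A, B, C, D, E} nor all of R2 = {C, D, E, F}, so the common attributes are not a superkey of either fragment. The join is lossy.

No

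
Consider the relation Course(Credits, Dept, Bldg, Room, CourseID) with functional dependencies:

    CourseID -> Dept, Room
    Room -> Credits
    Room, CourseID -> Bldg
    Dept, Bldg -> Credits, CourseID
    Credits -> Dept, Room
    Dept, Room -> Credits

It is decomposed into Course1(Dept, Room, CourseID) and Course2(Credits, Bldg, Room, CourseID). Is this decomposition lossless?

Yes

Common attributes: Course1 ∩ Course2 = {Room, CourseID}.
Closure of {Room, CourseID}: CourseID → Dept, Room applies, adding Dept; Room → Credits applies, adding Credits; Room, CourseID → Bldg applies, adding Bldg. So (Room, CourseID)⁺ = {Credits, Dept, Bldg, Room, CourseID}.
This closure contains every attribute of Course1, so Course1 ∩ Course2 → Course1. The join is lossless.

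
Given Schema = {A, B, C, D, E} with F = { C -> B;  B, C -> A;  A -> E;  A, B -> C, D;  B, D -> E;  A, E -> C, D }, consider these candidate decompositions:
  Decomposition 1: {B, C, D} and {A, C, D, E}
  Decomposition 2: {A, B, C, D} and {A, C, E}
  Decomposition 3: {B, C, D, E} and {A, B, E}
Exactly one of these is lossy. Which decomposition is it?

Decomposition 1: common = {C, D}, closure = {A, B, C, D, E} → lossless.
Decomposition 2: common = {A, C}, closure = {A, B, C, D, E} → lossless.
Decomposition 3: common = {B, E}, closure = {B, E} → lossy.

Decomposition 3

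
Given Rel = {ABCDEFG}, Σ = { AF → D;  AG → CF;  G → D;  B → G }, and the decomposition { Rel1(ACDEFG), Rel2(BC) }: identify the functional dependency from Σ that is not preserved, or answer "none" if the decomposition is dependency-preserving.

Check B → G: no single fragment contains all of {BG}, and the restricted closure of {B} across the fragments never reaches {G}.
AF → D is preserved.
AG → CF is preserved.
G → D is preserved.

B → G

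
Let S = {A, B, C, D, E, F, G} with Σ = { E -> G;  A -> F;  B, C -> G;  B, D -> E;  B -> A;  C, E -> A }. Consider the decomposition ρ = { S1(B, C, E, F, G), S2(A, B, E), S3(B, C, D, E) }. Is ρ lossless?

Chase test. Columns are A, B, C, D, E, F, G; row i has aⱼ where attribute j ∈ Si, else bᵢⱼ.
Initial tableau (one row per fragment):
  row 1: b11 a2 a3 b14 a5 a6 a7
  row 2: a1 a2 b23 b24 a5 b26 b27
  row 3: b31 a2 a3 a4 a5 b36 b37
Rows 1 and 2 agree on E; apply E→G and equate their G entries.
Rows 1 and 3 agree on E; apply E→G and equate their G entries.
Rows 1 and 2 agree on B; apply B→A and equate their A entries.
Rows 1 and 3 agree on B; apply B→A and equate their A entries.
Rows 1 and 2 agree on A; apply A→F and equate their F entries.
Rows 1 and 3 agree on A; apply A→F and equate their F entries.
Row 3 is now all distinguished symbols — the join is lossless.

Yes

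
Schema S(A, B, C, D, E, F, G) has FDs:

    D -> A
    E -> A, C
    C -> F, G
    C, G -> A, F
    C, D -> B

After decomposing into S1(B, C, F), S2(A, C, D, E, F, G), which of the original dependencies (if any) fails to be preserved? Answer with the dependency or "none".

C, D -> B

Check C, D → B: no single fragment contains all of {B, C, D}, and the restricted closure of {C, D} across the fragments never reaches {B}.
D → A is preserved.
E → A, C is preserved.
C → F, G is preserved.
C, G → A, F is preserved.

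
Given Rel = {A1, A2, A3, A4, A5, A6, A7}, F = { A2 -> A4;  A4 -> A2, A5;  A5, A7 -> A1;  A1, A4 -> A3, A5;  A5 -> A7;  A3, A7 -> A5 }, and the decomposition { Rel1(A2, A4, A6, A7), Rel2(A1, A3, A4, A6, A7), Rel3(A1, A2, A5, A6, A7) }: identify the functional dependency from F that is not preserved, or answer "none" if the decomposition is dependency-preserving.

A3, A7 -> A5

Check A3, A7 → A5: no single fragment contains all of {A3, A5, A7}, and the restricted closure of {A3, A7} across the fragments never reaches {A5}.
A2 → A4 is preserved.
A4 → A2, A5 is preserved.
A5, A7 → A1 is preserved.
A1, A4 → A3, A5 is preserved.
A5 → A7 is preserved.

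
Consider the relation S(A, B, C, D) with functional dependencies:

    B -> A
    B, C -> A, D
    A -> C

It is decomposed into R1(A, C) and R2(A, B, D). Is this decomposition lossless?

Common attributes: R1 ∩ R2 = {A}.
Closure of {A}: A → C applies, adding C. So (A)⁺ = {A, C}.
This closure contains every attribute of R1, so R1 ∩ R2 → R1. The join is lossless.

Yes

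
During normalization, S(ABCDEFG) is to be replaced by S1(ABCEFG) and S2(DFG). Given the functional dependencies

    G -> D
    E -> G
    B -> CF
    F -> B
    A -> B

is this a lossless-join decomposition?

Yes

Common attributes: S1 ∩ S2 = {FG}.
Closure of {FG}: G → D applies, adding D; F → B applies, adding B; B → CF applies, adding C. So (FG)⁺ = {BCDFG}.
This closure contains every attribute of S2, so S1 ∩ S2 → S2. The join is lossless.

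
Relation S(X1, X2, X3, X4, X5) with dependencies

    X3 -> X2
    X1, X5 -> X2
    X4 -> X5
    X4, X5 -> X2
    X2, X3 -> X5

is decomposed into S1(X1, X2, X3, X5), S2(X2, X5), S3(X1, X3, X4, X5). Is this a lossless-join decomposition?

Chase test. Columns are X1, X2, X3, X4, X5; row i has aⱼ where attribute j ∈ Si, else bᵢⱼ.
Initial tableau (one row per fragment):
  row 1: a1 a2 a3 b14 a5
  row 2: b21 a2 b23 b24 a5
  row 3: a1 b32 a3 a4 a5
Rows 1 and 3 agree on X3; apply X3→X2 and equate their X2 entries.
Row 3 is now all distinguished symbols — the join is lossless.

Yes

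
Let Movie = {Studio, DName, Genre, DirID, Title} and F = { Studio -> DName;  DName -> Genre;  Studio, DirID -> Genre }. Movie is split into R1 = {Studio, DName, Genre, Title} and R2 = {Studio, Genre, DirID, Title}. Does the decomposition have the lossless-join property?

Common attributes: R1 ∩ R2 = {Studio, Genre, Title}.
Closure of {Studio, Genre, Title}: Studio → DName applies, adding DName. So (Studio, Genre, Title)⁺ = {Studio, DName, Genre, Title}.
This closure contains every attribute of R1, so R1 ∩ R2 → R1. The join is lossless.

Yes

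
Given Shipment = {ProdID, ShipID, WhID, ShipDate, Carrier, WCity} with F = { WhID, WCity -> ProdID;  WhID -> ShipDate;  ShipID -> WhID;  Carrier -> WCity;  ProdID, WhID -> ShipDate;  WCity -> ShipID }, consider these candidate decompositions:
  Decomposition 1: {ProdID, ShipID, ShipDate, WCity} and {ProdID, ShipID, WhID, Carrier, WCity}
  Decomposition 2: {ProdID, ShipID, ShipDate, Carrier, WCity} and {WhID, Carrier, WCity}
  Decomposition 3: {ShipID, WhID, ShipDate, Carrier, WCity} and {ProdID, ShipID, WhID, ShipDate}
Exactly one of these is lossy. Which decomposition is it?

Decomposition 1: common = {ProdID, ShipID, WCity}, closure = {ProdID, ShipID, WhID, ShipDate, WCity} → lossless.
Decomposition 2: common = {Carrier, WCity}, closure = {ProdID, ShipID, WhID, ShipDate, Carrier, WCity} → lossless.
Decomposition 3: common = {ShipID, WhID, ShipDate}, closure = {ShipID, WhID, ShipDate} → lossy.

Decomposition 3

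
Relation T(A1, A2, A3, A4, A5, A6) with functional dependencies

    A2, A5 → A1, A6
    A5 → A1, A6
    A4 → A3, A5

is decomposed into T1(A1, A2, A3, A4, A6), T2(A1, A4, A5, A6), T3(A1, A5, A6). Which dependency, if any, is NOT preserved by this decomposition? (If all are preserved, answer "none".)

none

A2, A5 → A1, A6: restricted closure across fragments reaches A1, A6.
A5 → A1, A6 lies within T2.
A4 → A3, A5: restricted closure across fragments reaches A3, A5.
Every dependency is enforceable on the fragments, so the decomposition is dependency-preserving.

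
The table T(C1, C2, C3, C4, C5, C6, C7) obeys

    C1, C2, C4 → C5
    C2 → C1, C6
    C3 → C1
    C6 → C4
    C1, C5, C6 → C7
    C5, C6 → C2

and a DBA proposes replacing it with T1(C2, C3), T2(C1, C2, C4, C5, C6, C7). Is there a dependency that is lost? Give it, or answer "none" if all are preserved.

C3 → C1

Check C3 → C1: no single fragment contains all of {C1, C3}, and the restricted closure of {C3} across the fragments never reaches {C1}.
C1, C2, C4 → C5 is preserved.
C2 → C1, C6 is preserved.
C6 → C4 is preserved.
C1, C5, C6 → C7 is preserved.
C5, C6 → C2 is preserved.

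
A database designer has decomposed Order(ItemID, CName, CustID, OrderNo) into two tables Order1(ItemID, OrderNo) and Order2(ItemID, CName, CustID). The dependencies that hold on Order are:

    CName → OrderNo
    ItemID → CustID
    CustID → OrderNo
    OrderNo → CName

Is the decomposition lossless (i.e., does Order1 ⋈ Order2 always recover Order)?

Common attributes: Order1 ∩ Order2 = {ItemID}.
Closure of {ItemID}: ItemID → CustID applies, adding CustID; CustID → OrderNo applies, adding OrderNo; OrderNo → CName applies, adding CName. So (ItemID)⁺ = {ItemID, CName, CustID, OrderNo}.
This closure contains every attribute of Order1, so Order1 ∩ Order2 → Order1. The join is lossless.

Yes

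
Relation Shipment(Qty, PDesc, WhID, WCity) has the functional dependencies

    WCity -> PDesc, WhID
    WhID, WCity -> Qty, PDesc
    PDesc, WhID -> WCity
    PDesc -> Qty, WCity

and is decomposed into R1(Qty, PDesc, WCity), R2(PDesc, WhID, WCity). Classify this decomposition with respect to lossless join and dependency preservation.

lossless and dependency-preserving

Lossless test: (PDesc, WCity)⁺ = {Qty, PDesc, WhID, WCity}, which contains all of one fragment — lossless.
Dependency preservation: WhID, WCity → Qty, PDesc is not contained in any single fragment, but the restricted closure of its left-hand side across the fragments still reaches the right-hand side; the remaining FDs each lie inside some fragment. All dependencies are preserved.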